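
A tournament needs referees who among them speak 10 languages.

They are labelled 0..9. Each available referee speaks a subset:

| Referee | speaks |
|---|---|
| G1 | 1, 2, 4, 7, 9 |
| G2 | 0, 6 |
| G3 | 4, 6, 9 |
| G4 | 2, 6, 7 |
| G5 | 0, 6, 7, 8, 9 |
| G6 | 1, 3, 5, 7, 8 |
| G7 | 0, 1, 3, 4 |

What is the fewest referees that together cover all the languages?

G1 and G5 and G6 together: G1 ∪ G5 ∪ G6 = {0, 1, 2, 3, 4, 5, 6, 7, 8, 9} — every language is covered.
Only G6 contains 5, so G6 is forced; the remaining 5 languages need at least 2 more referees (each remaining referee adds at most 3) — so at least 3 referees are needed, and 3 is optimal.

3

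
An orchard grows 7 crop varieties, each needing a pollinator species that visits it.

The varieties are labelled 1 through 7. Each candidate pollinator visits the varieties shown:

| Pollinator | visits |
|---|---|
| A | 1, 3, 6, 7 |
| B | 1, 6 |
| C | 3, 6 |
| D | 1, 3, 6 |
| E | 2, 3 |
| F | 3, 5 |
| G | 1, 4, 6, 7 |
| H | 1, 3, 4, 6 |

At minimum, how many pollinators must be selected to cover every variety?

3

Take {E, F, G}. Their union is {1, 2, 3, 4, 5, 6, 7}, which is all 7 varieties.
Only E contains 2, so E is forced; the remaining 5 varieties need at least 2 more pollinators (each remaining pollinator adds at most 4) — so at least 3 pollinators are needed, and 3 is optimal.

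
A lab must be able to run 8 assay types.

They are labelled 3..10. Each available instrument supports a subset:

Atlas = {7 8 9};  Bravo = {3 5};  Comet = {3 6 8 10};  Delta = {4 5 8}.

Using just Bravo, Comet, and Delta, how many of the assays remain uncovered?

Union of Bravo, Comet, Delta = {3, 4, 5, 6, 8, 10}.
Not covered: 7, 9 — 2 assays.

2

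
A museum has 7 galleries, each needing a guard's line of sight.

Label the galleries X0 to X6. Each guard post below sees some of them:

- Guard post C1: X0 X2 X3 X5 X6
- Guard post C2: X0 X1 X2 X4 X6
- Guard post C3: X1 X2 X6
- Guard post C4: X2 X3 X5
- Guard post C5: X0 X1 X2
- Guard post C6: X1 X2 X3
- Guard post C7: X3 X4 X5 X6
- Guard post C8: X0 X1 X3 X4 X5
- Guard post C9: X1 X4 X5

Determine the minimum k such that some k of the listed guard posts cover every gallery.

C2 and C7 together: C2 ∪ C7 = {X0, X1, X2, X3, X4, X5, X6} — every gallery is covered.
No single guard post has all 7 galleries (the largest, C1, has 5), so 2 is optimal.

2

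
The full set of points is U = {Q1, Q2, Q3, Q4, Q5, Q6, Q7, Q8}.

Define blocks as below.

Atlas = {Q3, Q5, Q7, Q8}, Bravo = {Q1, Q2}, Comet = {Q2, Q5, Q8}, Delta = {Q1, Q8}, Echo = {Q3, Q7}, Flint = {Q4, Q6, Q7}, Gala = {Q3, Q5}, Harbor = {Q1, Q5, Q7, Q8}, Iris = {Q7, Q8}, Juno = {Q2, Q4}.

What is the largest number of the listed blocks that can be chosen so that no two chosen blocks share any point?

3

Gala, Iris, Juno are pairwise disjoint (Gala={Q3,Q5}; Iris={Q7,Q8}; Juno={Q2,Q4}).
Every remaining block overlaps one of these, and no 4 of the listed blocks are pairwise disjoint, so 3 is the maximum.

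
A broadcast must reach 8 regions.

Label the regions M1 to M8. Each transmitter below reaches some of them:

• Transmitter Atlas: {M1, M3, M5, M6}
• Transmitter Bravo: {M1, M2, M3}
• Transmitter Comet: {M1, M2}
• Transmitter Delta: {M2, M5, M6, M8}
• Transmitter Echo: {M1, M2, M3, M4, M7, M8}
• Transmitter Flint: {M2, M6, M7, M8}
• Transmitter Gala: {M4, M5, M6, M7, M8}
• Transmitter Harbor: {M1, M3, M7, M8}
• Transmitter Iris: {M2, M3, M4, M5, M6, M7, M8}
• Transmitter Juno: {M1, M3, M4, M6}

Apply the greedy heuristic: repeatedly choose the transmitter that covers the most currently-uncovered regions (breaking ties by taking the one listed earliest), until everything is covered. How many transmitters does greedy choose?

Greedy: pick Iris (covers 7 new) → pick Atlas (covers 1 new). Total picks: 2.

2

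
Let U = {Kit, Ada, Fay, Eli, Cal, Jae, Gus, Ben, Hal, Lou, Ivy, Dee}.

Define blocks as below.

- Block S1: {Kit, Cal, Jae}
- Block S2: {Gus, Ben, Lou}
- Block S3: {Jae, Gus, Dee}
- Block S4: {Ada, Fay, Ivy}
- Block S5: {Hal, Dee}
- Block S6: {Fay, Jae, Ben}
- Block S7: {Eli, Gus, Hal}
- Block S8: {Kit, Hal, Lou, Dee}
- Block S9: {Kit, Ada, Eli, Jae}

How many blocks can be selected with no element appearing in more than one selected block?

4

S1, S2, S4, S5 are pairwise disjoint (S1={Kit,Cal,Jae}; S2={Gus,Ben,Lou}; S4={Ada,Fay,Ivy}; S5={Hal,Dee}).
Every remaining block overlaps one of these, and no 5 of the listed blocks are pairwise disjoint, so 4 is the maximum.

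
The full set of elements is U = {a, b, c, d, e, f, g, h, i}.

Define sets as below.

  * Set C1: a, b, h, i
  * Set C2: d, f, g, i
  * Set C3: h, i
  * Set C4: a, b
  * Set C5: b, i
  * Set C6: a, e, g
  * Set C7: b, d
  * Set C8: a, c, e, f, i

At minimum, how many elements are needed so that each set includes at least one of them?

3

Take T = {a, d, i}. Each listed set contains at least one of these, so T is a hitting set of size 3.
The sets C3, C6, C7 are pairwise disjoint, so any hitting set needs a separate element for each — at least 3. Hence 3 is optimal.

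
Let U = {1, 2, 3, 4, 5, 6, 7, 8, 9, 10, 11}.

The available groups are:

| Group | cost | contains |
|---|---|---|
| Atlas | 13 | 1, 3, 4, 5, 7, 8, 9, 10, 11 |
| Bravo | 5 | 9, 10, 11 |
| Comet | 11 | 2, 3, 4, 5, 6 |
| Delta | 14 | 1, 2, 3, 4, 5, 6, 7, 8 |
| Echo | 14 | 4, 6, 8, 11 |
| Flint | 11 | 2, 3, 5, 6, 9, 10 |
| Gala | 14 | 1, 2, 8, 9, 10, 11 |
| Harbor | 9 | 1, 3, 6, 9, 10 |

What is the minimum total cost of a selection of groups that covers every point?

19

Bravo, Delta together cover every point (Bravo ∪ Delta = {1, 2, 3, 4, 5, 6, 7, 8, 9, 10, 11}); total cost 5 + 14 = 19.
The greedy pick Atlas, Comet costs 24; no covering selection beats 19.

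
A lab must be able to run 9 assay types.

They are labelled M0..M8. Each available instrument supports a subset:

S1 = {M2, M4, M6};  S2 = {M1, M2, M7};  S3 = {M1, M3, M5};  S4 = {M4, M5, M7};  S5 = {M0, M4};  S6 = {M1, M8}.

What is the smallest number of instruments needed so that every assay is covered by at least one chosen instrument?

5

Take {S1, S2, S3, S5, S6}. Their union is {M0, M1, M2, M3, M4, M5, M6, M7, M8}, which is all 9 assays.
No 4 of the 6 instruments cover everything (all 15 combinations miss at least one assay), so 5 is optimal.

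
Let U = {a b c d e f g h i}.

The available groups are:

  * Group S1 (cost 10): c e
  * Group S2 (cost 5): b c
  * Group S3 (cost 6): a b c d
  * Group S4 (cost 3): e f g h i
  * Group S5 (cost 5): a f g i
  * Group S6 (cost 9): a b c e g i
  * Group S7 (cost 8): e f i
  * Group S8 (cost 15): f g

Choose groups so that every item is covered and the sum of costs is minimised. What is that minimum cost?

9

S3, S4 together cover every item (S3 ∪ S4 = {a, b, c, d, e, f, g, h, i}); total cost 6 + 3 = 9.
No covering selection has total cost below 9.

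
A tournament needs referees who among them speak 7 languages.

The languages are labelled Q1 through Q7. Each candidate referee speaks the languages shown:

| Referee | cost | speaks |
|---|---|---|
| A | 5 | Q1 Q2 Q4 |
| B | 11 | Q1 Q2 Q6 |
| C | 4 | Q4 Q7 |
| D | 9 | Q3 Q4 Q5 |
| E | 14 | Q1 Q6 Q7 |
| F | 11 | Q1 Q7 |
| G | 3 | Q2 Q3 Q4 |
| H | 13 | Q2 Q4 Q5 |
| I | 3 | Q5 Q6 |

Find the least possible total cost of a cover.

A, C, G, I together cover every language (A ∪ C ∪ G ∪ I = {Q1, Q2, Q3, Q4, Q5, Q6, Q7}); total cost 5 + 4 + 3 + 3 = 15.
No covering selection has total cost below 15.

15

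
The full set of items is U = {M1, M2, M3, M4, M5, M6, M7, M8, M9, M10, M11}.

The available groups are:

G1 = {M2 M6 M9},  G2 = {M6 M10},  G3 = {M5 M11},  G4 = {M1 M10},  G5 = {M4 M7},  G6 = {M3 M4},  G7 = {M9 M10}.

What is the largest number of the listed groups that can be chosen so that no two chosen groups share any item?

G1, G3, G4, G5 are pairwise disjoint (G1={M2,M6,M9}; G3={M5,M11}; G4={M1,M10}; G5={M4,M7}).
Every remaining group overlaps one of these, and no 5 of the listed groups are pairwise disjoint, so 4 is the maximum.

4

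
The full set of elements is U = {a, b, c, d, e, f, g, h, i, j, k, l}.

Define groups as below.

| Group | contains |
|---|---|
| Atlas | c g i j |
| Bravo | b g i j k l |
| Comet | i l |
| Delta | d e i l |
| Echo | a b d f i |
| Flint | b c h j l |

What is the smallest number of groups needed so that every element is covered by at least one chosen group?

Take {Bravo, Delta, Echo, Flint}. Their union is {a, b, c, d, e, f, g, h, i, j, k, l}, which is all 12 elements.
No 3 of the 6 groups cover everything (all 20 combinations miss at least one element), so 4 is optimal.

4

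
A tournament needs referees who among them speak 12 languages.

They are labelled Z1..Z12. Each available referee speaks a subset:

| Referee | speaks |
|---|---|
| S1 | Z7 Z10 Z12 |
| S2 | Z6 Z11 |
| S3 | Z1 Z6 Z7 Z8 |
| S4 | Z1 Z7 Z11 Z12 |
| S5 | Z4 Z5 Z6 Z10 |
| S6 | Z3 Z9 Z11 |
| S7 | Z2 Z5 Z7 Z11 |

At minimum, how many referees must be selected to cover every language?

5

Take {S1, S3, S5, S6, S7}. Their union is {Z1, Z2, Z3, Z4, Z5, Z6, Z7, Z8, Z9, Z10, Z11, Z12}, which is all 12 languages.
No 4 of the 7 referees cover everything (all 35 combinations miss at least one language), so 5 is optimal.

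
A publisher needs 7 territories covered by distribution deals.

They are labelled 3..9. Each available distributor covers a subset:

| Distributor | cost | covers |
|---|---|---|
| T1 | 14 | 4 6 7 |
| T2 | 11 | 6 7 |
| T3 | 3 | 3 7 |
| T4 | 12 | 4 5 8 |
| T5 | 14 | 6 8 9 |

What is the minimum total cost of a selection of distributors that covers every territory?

29

T3, T4, T5 together cover every territory (T3 ∪ T4 ∪ T5 = {3, 4, 5, 6, 7, 8, 9}); total cost 3 + 12 + 14 = 29.
No covering selection has total cost below 29.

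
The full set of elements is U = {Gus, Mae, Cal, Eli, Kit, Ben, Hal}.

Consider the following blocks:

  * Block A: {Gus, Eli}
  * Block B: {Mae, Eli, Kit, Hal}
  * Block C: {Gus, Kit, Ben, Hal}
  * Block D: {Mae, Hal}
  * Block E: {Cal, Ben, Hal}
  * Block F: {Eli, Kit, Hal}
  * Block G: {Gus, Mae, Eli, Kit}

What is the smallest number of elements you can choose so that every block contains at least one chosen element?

H = {Gus, Hal} meets every block (each contains at least one member of H), and |H| = 2.
The blocks A, D are pairwise disjoint, so any hitting set needs a separate element for each — at least 2. Hence 2 is optimal.

2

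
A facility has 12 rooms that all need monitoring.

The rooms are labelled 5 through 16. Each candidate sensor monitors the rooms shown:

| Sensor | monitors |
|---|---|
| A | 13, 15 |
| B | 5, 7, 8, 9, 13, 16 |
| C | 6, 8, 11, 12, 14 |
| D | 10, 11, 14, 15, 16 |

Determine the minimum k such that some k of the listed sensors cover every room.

Take {B, C, D}. Their union is {5, 6, 7, 8, 9, 10, 11, 12, 13, 14, 15, 16}, which is all 12 rooms.
Only B contains 5, so B is forced; the remaining 6 rooms need at least 2 more sensors (each remaining sensor adds at most 4) — so at least 3 sensors are needed, and 3 is optimal.

3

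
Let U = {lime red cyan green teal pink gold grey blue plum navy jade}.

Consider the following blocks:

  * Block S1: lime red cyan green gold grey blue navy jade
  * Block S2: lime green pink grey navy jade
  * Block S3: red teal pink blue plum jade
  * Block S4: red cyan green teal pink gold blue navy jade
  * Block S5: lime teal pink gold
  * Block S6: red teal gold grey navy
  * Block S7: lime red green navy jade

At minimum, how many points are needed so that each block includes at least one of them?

The 2 points {red, pink} hit every block.
No single point lies in every block, so at least 2 are needed and 2 is optimal.

2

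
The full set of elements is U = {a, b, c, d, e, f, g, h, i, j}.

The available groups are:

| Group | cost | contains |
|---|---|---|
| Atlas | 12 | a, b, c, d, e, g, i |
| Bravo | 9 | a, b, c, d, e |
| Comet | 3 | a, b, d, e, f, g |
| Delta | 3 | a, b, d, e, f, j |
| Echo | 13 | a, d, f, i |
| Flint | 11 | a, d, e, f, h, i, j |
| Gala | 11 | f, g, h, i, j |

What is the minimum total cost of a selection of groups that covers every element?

Bravo, Gala together cover every element (Bravo ∪ Gala = {a, b, c, d, e, f, g, h, i, j}); total cost 9 + 11 = 20.
The greedy pick Comet, Delta, Flint, Bravo costs 26; no covering selection beats 20.

20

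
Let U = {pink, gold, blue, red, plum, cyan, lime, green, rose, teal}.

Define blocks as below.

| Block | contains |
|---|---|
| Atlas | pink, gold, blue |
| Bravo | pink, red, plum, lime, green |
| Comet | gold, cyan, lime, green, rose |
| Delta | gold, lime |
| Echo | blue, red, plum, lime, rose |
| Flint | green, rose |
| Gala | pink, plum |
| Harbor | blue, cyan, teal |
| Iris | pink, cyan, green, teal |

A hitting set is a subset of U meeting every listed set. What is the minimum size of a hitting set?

4

The 4 elements {blue, plum, lime, green} hit every block.
The blocks Delta, Flint, Gala, Harbor are pairwise disjoint, so any hitting set needs a separate element for each — at least 4. Hence 4 is optimal.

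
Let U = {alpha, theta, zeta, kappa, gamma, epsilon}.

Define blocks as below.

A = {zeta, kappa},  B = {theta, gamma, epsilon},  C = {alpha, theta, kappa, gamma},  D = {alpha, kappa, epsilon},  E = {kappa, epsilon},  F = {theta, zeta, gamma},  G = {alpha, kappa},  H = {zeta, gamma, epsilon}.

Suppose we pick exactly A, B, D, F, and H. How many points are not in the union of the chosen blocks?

Union of A, B, D, F, H = {alpha, theta, zeta, kappa, gamma, epsilon} — that's every point, so 0 are uncovered.

0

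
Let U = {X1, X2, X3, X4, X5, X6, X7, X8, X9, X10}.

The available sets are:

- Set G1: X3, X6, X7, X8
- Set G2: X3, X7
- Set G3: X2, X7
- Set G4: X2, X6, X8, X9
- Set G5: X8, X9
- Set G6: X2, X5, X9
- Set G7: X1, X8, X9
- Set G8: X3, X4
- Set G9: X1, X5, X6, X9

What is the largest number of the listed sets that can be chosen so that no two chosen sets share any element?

G3, G8, G9 are pairwise disjoint (G3={X2,X7}; G8={X3,X4}; G9={X1,X5,X6,X9}).
Every remaining set overlaps one of these, and no 4 of the listed sets are pairwise disjoint, so 3 is the maximum.

3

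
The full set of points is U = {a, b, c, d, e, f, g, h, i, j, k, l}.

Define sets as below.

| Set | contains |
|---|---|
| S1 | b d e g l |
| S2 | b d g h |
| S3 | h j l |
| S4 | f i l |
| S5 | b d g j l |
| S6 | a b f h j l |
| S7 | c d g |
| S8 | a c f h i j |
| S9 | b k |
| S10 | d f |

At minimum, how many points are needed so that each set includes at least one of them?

4

Take T = {b, d, i, l}. Each listed set contains at least one of these, so T is a hitting set of size 4.
No choice of 3 points meets every set, so 4 is the minimum.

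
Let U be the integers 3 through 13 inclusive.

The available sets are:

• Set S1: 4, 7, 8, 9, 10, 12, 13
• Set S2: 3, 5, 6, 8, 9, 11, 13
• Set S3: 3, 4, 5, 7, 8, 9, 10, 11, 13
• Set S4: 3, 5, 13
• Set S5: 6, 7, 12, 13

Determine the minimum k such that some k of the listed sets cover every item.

2

Take {S1, S2}. Their union is {3, 4, 5, 6, 7, 8, 9, 10, 11, 12, 13}, which is all 11 items.
No single set has all 11 items (the largest, S3, has 9), so 2 is optimal.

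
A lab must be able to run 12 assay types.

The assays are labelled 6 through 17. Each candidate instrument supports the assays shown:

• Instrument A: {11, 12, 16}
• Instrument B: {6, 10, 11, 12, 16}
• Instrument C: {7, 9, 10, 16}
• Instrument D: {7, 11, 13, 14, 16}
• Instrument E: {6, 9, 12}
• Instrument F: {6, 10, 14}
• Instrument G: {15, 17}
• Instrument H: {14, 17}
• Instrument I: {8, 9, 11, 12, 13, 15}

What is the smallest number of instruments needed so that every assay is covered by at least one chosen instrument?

4

D and F and G and I together: D ∪ F ∪ G ∪ I = {6, 7, 8, 9, 10, 11, 12, 13, 14, 15, 16, 17} — every assay is covered.
No 3 of the 9 instruments cover everything (all 84 combinations miss at least one assay), so 4 is optimal.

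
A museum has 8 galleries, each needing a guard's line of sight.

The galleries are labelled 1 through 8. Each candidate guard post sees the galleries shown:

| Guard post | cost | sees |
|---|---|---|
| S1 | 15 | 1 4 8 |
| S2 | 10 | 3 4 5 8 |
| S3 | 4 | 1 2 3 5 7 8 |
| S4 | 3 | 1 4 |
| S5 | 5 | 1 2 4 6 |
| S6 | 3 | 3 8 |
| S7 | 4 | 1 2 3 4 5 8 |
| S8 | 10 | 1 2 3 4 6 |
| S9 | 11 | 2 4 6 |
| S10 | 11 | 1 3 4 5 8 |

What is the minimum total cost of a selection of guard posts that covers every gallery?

9

S3, S5 together cover every gallery (S3 ∪ S5 = {1, 2, 3, 4, 5, 6, 7, 8}); total cost 4 + 5 = 9.
No covering selection has total cost below 9.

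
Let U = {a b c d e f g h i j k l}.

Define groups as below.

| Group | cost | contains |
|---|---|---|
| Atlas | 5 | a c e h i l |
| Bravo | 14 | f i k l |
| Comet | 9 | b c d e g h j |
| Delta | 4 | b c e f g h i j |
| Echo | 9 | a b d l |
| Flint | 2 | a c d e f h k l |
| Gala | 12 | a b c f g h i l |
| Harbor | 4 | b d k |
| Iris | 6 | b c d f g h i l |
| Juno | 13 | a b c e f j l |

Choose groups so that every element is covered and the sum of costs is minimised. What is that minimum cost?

6

Delta, Flint together cover every element (Delta ∪ Flint = {a, b, c, d, e, f, g, h, i, j, k, l}); total cost 4 + 2 = 6.
No covering selection has total cost below 6.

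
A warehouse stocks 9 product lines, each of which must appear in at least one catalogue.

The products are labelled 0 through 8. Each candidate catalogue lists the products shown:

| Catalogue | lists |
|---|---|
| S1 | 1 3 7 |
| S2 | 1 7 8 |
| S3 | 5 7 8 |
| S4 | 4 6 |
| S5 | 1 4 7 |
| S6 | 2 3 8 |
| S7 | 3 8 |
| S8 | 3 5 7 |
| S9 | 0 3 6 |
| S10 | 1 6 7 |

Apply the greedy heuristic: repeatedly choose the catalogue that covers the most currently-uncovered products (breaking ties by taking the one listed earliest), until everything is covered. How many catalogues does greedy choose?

5

Greedy: pick S1 (covers 3 new) → pick S3 (covers 2 new) → pick S4 (covers 2 new) → pick S6 (covers 1 new) → pick S9 (covers 1 new). Total picks: 5.
(The true minimum cover uses only 4 catalogues, so greedy is not optimal here.)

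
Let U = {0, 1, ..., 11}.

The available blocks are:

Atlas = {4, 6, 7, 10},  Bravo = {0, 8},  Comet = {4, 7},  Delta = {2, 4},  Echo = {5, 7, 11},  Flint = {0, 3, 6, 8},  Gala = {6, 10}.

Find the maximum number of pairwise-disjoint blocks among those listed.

Bravo, Delta, Echo, Gala are pairwise disjoint (Bravo={0,8}; Delta={2,4}; Echo={5,7,11}; Gala={6,10}).
Every remaining block overlaps one of these, and no 5 of the listed blocks are pairwise disjoint, so 4 is the maximum.

4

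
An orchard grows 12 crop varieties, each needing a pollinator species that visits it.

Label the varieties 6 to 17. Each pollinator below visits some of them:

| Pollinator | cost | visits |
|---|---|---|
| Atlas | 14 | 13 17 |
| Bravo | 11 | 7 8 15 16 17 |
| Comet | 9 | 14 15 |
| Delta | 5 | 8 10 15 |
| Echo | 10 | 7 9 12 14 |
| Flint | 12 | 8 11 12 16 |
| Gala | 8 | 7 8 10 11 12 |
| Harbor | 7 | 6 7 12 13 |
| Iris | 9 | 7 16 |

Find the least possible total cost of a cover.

36

Bravo, Echo, Gala, Harbor together cover every variety (Bravo ∪ Echo ∪ Gala ∪ Harbor = {6, 7, 8, 9, 10, 11, 12, 13, 14, 15, 16, 17}); total cost 11 + 10 + 8 + 7 = 36.
No covering selection has total cost below 36.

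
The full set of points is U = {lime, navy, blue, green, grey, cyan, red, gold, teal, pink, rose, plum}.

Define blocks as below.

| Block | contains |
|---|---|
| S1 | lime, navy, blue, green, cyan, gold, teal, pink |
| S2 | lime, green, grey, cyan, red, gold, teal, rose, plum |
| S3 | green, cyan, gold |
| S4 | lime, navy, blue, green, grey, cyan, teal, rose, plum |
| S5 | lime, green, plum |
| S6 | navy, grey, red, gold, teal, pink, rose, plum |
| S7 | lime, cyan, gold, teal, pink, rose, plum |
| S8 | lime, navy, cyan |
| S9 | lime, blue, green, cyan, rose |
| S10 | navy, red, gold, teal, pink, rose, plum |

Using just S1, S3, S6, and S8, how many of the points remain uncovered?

Union of S1, S3, S6, S8 = {lime, navy, blue, green, grey, cyan, red, gold, teal, pink, rose, plum} — that's every point, so 0 are uncovered.

0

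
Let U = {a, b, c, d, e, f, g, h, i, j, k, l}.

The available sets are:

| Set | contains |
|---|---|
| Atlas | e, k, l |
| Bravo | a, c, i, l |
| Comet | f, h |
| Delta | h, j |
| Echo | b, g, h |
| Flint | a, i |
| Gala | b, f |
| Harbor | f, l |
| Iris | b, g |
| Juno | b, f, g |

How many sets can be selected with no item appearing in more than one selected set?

4

Atlas, Delta, Flint, Juno are pairwise disjoint (Atlas={e,k,l}; Delta={h,j}; Flint={a,i}; Juno={b,f,g}).
Every remaining set overlaps one of these, and no 5 of the listed sets are pairwise disjoint, so 4 is the maximum.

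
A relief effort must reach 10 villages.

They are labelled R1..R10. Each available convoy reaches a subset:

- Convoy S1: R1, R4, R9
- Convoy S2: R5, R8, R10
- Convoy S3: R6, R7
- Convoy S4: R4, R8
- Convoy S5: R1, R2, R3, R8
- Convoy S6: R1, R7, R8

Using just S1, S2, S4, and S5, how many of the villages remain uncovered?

2

Union of S1, S2, S4, S5 = {R1, R2, R3, R4, R5, R8, R9, R10}.
Not covered: R6, R7 — 2 villages.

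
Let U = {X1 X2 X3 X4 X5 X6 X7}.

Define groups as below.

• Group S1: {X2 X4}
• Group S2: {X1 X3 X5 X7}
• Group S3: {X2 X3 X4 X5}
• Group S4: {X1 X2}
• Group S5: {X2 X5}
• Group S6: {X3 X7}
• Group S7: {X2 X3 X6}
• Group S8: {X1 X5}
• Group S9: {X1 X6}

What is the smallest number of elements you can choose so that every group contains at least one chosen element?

H = {X1, X2, X7} meets every group (each contains at least one member of H), and |H| = 3.
The groups S1, S6, S9 are pairwise disjoint, so any hitting set needs a separate element for each — at least 3. Hence 3 is optimal.

3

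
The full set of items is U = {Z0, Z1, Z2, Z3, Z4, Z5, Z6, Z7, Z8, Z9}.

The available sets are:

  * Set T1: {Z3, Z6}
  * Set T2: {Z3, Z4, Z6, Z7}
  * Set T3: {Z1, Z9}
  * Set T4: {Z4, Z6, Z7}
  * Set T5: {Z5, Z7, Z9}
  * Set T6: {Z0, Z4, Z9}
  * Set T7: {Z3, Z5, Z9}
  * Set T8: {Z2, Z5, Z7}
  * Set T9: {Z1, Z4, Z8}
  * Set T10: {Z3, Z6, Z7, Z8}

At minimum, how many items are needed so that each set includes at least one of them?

H = {Z5, Z6, Z8, Z9} meets every set (each contains at least one member of H), and |H| = 4.
No choice of 3 items meets every set, so 4 is the minimum.

4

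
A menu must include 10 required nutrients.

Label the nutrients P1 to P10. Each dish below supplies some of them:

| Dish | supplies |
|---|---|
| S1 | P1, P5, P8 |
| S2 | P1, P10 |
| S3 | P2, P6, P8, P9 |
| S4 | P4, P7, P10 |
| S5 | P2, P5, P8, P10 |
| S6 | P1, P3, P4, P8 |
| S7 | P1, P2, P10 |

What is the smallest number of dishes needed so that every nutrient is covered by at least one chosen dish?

4

S1 and S3 and S4 and S6 together: S1 ∪ S3 ∪ S4 ∪ S6 = {P1, P2, P3, P4, P5, P6, P7, P8, P9, P10} — every nutrient is covered.
No 3 of the 7 dishes cover everything (all 35 combinations miss at least one nutrient), so 4 is optimal.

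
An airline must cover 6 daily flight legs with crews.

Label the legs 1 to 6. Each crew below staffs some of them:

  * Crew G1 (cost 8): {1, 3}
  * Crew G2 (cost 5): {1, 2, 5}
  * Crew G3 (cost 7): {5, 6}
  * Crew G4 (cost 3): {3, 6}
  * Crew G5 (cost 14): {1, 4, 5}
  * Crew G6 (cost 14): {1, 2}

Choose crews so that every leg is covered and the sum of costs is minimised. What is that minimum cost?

22

G2, G4, G5 together cover every leg (G2 ∪ G4 ∪ G5 = {1, 2, 3, 4, 5, 6}); total cost 5 + 3 + 14 = 22.
No covering selection has total cost below 22.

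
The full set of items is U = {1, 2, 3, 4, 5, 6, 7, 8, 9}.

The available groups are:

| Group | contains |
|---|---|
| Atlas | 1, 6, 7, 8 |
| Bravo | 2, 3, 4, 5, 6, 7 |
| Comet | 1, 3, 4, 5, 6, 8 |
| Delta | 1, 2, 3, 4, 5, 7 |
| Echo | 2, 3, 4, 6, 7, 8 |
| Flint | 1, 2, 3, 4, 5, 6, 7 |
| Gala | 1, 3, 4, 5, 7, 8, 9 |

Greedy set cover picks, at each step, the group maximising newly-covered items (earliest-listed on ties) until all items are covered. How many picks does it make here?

Greedy: pick Flint (covers 7 new) → pick Gala (covers 2 new). Total picks: 2.

2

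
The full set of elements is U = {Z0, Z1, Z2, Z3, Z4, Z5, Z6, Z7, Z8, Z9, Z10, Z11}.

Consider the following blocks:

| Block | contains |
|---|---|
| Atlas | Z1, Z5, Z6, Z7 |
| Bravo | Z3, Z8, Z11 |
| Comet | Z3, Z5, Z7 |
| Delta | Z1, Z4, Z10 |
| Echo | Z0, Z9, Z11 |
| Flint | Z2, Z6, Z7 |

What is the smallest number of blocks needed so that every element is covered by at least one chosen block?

Bravo and Comet and Delta and Echo and Flint together: Bravo ∪ Comet ∪ Delta ∪ Echo ∪ Flint = {Z0, Z1, Z2, Z3, Z4, Z5, Z6, Z7, Z8, Z9, Z10, Z11} — every element is covered.
No 4 of the 6 blocks cover everything (all 15 combinations miss at least one element), so 5 is optimal.

5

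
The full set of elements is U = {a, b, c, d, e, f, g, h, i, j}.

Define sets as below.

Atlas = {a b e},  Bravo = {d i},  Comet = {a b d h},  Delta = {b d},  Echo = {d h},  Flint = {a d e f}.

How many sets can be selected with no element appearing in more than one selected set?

Atlas, Echo are pairwise disjoint (Atlas={a,b,e}; Echo={d,h}).
Every remaining set overlaps one of these, and no 3 of the listed sets are pairwise disjoint, so 2 is the maximum.

2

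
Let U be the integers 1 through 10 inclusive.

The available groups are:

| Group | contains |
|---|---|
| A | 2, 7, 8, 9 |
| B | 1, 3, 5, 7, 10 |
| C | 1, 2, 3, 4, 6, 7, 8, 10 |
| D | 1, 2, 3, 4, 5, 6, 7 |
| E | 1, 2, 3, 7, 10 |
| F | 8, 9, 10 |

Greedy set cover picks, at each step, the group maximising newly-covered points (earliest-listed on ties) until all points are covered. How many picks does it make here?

3

Greedy: pick C (covers 8 new) → pick A (covers 1 new) → pick B (covers 1 new). Total picks: 3.
(The true minimum cover uses only 2 groups, so greedy is not optimal here.)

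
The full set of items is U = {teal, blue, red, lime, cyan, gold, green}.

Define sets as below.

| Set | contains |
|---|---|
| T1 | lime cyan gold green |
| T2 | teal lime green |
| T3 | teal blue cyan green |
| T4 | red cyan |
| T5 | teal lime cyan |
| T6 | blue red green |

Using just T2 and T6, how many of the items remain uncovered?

2

Union of T2, T6 = {teal, blue, red, lime, green}.
Not covered: cyan, gold — 2 items.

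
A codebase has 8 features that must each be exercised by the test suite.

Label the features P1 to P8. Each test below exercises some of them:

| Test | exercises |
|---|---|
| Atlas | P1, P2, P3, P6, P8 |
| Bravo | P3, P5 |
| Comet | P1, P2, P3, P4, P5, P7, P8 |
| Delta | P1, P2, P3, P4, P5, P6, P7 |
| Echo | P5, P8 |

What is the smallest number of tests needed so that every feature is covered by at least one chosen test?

2

Delta and Echo together: Delta ∪ Echo = {P1, P2, P3, P4, P5, P6, P7, P8} — every feature is covered.
No single test has all 8 features (the largest, Comet, has 7), so 2 is optimal.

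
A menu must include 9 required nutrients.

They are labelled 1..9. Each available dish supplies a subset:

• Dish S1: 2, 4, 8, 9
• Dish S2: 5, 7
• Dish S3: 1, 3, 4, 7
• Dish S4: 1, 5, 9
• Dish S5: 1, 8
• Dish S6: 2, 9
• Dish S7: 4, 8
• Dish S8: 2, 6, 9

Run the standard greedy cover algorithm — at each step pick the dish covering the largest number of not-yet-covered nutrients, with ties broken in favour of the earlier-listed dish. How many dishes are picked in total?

4

Greedy: pick S1 (covers 4 new) → pick S3 (covers 3 new) → pick S2 (covers 1 new) → pick S8 (covers 1 new). Total picks: 4.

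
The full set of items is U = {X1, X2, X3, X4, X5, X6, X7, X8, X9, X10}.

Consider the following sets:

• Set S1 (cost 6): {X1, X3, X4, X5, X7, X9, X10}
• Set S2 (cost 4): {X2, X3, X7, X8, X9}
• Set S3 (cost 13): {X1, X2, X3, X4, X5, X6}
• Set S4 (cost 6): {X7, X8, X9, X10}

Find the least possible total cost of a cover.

19

S3, S4 together cover every item (S3 ∪ S4 = {X1, X2, X3, X4, X5, X6, X7, X8, X9, X10}); total cost 13 + 6 = 19.
The greedy pick S2, S1, S3 costs 23; no covering selection beats 19.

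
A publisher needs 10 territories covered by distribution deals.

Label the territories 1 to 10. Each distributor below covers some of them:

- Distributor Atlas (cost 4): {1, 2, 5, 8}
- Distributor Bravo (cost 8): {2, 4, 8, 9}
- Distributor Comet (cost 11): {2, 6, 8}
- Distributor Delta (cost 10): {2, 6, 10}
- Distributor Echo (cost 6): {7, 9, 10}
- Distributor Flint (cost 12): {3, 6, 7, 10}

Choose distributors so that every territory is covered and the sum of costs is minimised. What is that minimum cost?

24

Atlas, Bravo, Flint together cover every territory (Atlas ∪ Bravo ∪ Flint = {1, 2, 3, 4, 5, 6, 7, 8, 9, 10}); total cost 4 + 8 + 12 = 24.
The greedy pick Atlas, Echo, Flint, Bravo costs 30; no covering selection beats 24.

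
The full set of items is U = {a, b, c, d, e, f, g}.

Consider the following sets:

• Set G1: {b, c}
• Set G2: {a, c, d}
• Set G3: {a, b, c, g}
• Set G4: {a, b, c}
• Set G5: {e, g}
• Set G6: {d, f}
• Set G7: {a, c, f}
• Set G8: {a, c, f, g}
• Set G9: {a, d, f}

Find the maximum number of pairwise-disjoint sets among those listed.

G4, G5, G6 are pairwise disjoint (G4={a,b,c}; G5={e,g}; G6={d,f}).
Every remaining set overlaps one of these, and no 4 of the listed sets are pairwise disjoint, so 3 is the maximum.

3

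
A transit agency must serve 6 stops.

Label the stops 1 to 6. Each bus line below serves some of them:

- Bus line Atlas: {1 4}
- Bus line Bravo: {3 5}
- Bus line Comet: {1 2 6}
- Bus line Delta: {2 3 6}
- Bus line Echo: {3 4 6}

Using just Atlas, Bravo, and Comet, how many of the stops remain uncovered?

Union of Atlas, Bravo, Comet = {1, 2, 3, 4, 5, 6} — that's every stop, so 0 are uncovered.

0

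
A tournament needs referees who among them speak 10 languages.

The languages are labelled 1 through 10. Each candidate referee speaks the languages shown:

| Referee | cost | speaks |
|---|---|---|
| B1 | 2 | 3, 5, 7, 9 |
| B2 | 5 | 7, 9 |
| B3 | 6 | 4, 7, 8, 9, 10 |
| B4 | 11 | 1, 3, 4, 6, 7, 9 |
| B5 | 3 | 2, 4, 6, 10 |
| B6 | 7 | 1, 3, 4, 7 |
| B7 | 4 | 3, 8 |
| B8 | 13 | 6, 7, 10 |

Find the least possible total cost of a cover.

16

B1, B5, B6, B7 together cover every language (B1 ∪ B5 ∪ B6 ∪ B7 = {1, 2, 3, 4, 5, 6, 7, 8, 9, 10}); total cost 2 + 3 + 7 + 4 = 16.
No covering selection has total cost below 16.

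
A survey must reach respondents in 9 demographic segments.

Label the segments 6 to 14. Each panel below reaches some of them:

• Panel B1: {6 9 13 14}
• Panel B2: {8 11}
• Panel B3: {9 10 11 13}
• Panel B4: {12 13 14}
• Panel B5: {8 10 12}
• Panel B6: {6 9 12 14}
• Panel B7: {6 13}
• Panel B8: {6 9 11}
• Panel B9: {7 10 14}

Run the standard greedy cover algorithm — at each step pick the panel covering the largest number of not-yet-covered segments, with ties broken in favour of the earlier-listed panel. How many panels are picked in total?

Greedy: pick B1 (covers 4 new) → pick B5 (covers 3 new) → pick B2 (covers 1 new) → pick B9 (covers 1 new). Total picks: 4.

4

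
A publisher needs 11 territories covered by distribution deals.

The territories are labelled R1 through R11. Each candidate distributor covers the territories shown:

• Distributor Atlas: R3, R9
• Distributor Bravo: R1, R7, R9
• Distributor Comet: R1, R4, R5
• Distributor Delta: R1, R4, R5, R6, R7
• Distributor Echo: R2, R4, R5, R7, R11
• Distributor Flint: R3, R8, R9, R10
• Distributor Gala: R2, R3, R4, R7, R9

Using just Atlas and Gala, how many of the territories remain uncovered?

6

Union of Atlas, Gala = {R2, R3, R4, R7, R9}.
Not covered: R1, R5, R6, R8, R10, R11 — 6 territories.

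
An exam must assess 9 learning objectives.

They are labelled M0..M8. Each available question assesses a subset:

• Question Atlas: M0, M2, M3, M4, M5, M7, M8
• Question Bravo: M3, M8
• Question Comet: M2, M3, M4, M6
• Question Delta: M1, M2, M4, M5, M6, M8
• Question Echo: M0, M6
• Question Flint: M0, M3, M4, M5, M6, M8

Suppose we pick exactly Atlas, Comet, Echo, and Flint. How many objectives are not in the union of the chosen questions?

Union of Atlas, Comet, Echo, Flint = {M0, M2, M3, M4, M5, M6, M7, M8}.
Not covered: M1 — 1 objective.

1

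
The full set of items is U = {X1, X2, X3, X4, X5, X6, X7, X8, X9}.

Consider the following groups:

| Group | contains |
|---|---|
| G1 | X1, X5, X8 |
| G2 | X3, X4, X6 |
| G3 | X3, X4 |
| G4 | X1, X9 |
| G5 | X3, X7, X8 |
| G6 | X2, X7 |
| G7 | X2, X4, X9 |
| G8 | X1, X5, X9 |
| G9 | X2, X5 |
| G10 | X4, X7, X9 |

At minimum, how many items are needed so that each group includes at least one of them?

Take H = {X1, X2, X3, X7}. Each listed group contains at least one of these, so H is a hitting set of size 4.
No choice of 3 items meets every group, so 4 is the minimum.

4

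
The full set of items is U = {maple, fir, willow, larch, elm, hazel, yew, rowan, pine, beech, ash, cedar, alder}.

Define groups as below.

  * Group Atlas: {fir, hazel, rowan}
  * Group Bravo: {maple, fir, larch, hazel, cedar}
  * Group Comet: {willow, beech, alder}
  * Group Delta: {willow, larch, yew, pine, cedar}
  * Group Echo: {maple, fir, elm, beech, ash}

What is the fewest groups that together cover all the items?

Take {Atlas, Comet, Delta, Echo}. Their union is {maple, fir, willow, larch, elm, hazel, yew, rowan, pine, beech, ash, cedar, alder}, which is all 13 items.
No 3 of the 5 groups cover everything (all 10 combinations miss at least one item), so 4 is optimal.

4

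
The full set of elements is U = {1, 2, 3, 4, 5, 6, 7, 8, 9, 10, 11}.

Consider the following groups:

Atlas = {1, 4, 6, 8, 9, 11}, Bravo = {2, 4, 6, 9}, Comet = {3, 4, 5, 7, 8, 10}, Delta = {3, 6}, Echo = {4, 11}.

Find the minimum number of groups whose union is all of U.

3

Take {Atlas, Bravo, Comet}. Their union is {1, 2, 3, 4, 5, 6, 7, 8, 9, 10, 11}, which is all 11 elements.
Only Atlas contains 1, so Atlas is forced; the remaining 5 elements need at least 2 more groups (each remaining group adds at most 4) — so at least 3 groups are needed, and 3 is optimal.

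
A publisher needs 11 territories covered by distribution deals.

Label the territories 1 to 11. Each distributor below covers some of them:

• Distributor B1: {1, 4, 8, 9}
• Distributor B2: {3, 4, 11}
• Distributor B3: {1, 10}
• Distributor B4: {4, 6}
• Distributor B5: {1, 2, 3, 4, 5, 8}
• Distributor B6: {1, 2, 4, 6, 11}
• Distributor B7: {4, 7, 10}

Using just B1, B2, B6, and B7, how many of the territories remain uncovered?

1

Union of B1, B2, B6, B7 = {1, 2, 3, 4, 6, 7, 8, 9, 10, 11}.
Not covered: 5 — 1 territory.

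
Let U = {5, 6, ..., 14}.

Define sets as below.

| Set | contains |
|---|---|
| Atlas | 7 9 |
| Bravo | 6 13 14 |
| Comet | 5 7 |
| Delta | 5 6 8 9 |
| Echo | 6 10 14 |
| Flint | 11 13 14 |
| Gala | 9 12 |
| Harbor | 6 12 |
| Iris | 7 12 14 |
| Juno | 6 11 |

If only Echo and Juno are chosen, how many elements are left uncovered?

6

Union of Echo, Juno = {6, 10, 11, 14}.
Not covered: 5, 7, 8, 9, 12, 13 — 6 elements.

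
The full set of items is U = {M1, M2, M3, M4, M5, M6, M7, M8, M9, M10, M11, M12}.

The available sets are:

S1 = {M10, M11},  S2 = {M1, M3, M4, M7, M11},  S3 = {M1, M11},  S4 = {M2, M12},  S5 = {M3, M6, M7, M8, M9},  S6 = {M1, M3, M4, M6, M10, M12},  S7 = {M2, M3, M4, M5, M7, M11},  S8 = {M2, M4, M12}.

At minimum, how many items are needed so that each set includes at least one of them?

3

The 3 items {M2, M3, M11} hit every set.
The sets S3, S4, S5 are pairwise disjoint, so any hitting set needs a separate item for each — at least 3. Hence 3 is optimal.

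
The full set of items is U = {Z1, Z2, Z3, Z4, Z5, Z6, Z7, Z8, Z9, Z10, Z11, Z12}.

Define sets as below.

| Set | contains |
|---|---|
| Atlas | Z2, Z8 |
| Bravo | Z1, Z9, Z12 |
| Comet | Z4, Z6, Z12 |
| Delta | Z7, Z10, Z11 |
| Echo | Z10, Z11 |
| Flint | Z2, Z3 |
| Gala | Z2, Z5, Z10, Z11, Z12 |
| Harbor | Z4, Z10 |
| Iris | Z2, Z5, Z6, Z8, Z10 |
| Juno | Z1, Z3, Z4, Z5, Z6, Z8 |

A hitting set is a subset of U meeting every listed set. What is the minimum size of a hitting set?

4

H = {Z1, Z2, Z6, Z10} meets every set (each contains at least one member of H), and |H| = 4.
No choice of 3 items meets every set, so 4 is the minimum.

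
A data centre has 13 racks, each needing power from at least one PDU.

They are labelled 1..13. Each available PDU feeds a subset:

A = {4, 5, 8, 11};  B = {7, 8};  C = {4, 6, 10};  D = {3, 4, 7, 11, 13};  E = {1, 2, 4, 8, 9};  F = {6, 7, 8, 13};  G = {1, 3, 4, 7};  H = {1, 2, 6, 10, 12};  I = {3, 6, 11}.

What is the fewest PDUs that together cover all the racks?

4

A and D and E and H together: A ∪ D ∪ E ∪ H = {1, 2, 3, 4, 5, 6, 7, 8, 9, 10, 11, 12, 13} — every rack is covered.
No 3 of the 9 PDUs cover everything (all 84 combinations miss at least one rack), so 4 is optimal.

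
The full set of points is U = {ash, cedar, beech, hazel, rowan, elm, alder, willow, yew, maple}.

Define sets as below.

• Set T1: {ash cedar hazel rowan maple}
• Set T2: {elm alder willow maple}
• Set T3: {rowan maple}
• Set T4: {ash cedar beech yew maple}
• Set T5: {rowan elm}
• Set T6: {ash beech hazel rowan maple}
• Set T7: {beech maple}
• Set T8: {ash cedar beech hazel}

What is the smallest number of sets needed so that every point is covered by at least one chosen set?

Take {T1, T2, T4}. Their union is {ash, cedar, beech, hazel, rowan, elm, alder, willow, yew, maple}, which is all 10 points.
Only T2 contains alder, so T2 is forced; the remaining 6 points need at least 2 more sets (each remaining set adds at most 4) — so at least 3 sets are needed, and 3 is optimal.

3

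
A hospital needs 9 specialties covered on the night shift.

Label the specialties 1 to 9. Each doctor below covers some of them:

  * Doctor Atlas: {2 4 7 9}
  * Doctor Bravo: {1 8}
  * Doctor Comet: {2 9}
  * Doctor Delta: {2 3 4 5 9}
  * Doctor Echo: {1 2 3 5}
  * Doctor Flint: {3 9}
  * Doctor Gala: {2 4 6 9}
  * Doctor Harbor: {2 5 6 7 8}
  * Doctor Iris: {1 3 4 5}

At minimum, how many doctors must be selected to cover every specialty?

3

Take {Echo, Gala, Harbor}. Their union is {1, 2, 3, 4, 5, 6, 7, 8, 9}, which is all 9 specialties.
No 2 of the 9 doctors cover everything (all 36 combinations miss at least one specialty), so 3 is optimal.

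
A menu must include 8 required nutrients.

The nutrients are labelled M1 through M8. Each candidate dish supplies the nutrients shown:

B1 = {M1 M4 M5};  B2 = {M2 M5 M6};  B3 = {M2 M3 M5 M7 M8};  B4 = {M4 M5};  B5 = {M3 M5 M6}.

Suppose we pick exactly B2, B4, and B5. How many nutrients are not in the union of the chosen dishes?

3

Union of B2, B4, B5 = {M2, M3, M4, M5, M6}.
Not covered: M1, M7, M8 — 3 nutrients.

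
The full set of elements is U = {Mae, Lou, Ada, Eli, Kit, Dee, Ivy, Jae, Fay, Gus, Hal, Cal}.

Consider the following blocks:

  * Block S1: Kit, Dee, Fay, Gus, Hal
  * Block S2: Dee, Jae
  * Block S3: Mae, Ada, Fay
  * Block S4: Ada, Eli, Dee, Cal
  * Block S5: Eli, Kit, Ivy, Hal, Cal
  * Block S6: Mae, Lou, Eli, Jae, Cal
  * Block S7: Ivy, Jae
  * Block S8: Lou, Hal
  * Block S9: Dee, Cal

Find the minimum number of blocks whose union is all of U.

4

S1, S4, S6, and S7 cover everything between them: the union {Mae, Lou, Ada, Eli, Kit, Dee, Ivy, Jae, Fay, Gus, Hal, Cal} is all of U.
No 3 of the 9 blocks cover everything (all 84 combinations miss at least one element), so 4 is optimal.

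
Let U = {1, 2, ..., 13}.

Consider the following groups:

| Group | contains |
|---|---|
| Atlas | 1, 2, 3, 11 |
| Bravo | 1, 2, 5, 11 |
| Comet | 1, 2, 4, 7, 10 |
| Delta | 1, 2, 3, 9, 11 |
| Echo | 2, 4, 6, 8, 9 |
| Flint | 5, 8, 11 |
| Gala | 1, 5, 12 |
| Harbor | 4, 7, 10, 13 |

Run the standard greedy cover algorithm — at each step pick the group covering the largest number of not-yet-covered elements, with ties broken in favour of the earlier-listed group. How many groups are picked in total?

5

Greedy: pick Comet (covers 5 new) → pick Delta (covers 3 new) → pick Echo (covers 2 new) → pick Gala (covers 2 new) → pick Harbor (covers 1 new). Total picks: 5.
(The true minimum cover uses only 4 groups, so greedy is not optimal here.)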